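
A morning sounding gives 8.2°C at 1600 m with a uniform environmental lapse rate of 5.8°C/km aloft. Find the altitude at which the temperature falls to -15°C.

5600 m

Height above start = (8.2 − (-15)) / 5.8 = 4 km
Altitude = 1600 m + 4000 m = 5600 m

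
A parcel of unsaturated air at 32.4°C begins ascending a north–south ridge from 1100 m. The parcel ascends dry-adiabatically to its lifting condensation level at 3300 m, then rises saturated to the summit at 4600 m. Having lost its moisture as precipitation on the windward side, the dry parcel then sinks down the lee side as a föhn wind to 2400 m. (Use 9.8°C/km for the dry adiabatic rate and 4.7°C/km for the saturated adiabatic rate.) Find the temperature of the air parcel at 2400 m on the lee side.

1100–3300 m, dry: Δz = 2.2 km ⇒ ΔT = -21.56°C; T = 10.84°C
3300–4600 m, saturated: Δz = 1.3 km ⇒ ΔT = -6.11°C; T = 4.73°C
4600–2400 m, dry descent: Δz = 2.2 km ⇒ ΔT = +21.56°C; T = 26.29°C

26.29°C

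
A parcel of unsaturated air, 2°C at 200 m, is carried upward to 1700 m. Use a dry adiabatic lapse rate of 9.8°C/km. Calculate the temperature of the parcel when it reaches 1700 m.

-12.7°C

200–1700 m, dry adiabatic: Δz = 1.5 km ⇒ ΔT = -14.7°C; T = -12.7°C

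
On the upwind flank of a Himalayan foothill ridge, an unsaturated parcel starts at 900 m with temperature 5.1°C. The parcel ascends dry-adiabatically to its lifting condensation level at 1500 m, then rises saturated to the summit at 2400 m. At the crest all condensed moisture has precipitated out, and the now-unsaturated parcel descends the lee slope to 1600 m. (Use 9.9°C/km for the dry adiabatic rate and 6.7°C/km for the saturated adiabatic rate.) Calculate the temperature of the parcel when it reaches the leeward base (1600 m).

1.05°C

900 → 1500 m (dry, 9.9°C/km): ΔT = -9.9 × 0.6 = -5.94°C → T = -0.84°C
1500 → 2400 m (saturated, 6.7°C/km): ΔT = -6.7 × 0.9 = -6.03°C → T = -6.87°C
2400 → 1600 m (dry descent, 9.9°C/km): ΔT = +9.9 × 0.8 = +7.92°C → T = 1.05°C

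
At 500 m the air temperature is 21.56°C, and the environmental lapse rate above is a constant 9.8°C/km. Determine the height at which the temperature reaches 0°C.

Height above start = (21.56 − 0) / 9.8 = 2.2 km
Altitude = 500 m + 2200 m = 2700 m

2700 m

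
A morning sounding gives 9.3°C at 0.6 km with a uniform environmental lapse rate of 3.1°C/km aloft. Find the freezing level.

Height above start = (9.3 − 0) / 3.1 = 3 km
Altitude = 600 m + 3000 m = 3600 m

3.6 km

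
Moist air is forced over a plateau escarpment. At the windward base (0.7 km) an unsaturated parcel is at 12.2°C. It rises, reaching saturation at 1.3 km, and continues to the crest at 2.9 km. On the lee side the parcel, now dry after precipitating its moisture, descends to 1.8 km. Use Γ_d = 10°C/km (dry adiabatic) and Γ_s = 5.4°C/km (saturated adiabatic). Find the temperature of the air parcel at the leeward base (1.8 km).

From 700 m to 1300 m (dry): cools by 10 × 0.6 = 6°C, giving 6.2°C.
From 1300 m to 2900 m (saturated): cools by 5.4 × 1.6 = 8.64°C, giving -2.44°C.
From 2900 m to 1800 m (dry descent): warms by 10 × 1.1 = 11°C, giving 8.56°C.

8.56°C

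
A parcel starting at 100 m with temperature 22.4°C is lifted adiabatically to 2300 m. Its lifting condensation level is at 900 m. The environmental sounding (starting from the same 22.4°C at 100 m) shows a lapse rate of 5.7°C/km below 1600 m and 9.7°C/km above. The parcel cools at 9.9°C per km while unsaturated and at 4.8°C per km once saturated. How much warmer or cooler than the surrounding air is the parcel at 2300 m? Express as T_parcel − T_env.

Parcel:
  From 100 m to 900 m (dry): cools by 9.9 × 0.8 = 7.92°C, giving 14.48°C.
  From 900 m to 2300 m (saturated): cools by 4.8 × 1.4 = 6.72°C, giving 7.76°C.
Environment:
  From 100 m to 1600 m (environment, lower layer): cools by 5.7 × 1.5 = 8.55°C, giving 13.85°C.
  From 1600 m to 2300 m (environment, upper layer): cools by 9.7 × 0.7 = 6.79°C, giving 7.06°C.
T_parcel − T_env = 7.76 − 7.06 = +0.7°C

+0.7°C (parcel warmer than environment)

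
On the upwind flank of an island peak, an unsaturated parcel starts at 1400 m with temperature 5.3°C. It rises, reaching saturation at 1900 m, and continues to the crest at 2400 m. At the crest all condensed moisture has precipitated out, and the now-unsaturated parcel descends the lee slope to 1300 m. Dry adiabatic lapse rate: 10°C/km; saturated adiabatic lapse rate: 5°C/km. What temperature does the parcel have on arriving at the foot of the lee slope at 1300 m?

8.8°C

From 1400 m to 1900 m (dry): cools by 10 × 0.5 = 5°C, giving 0.3°C.
From 1900 m to 2400 m (saturated): cools by 5 × 0.5 = 2.5°C, giving -2.2°C.
From 2400 m to 1300 m (dry descent): warms by 10 × 1.1 = 11°C, giving 8.8°C.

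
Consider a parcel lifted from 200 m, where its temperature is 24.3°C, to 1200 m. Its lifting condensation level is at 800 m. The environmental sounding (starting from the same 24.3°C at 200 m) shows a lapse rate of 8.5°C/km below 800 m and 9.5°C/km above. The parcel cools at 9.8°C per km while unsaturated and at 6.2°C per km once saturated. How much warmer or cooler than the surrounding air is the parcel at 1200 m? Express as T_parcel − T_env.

Parcel:
  200 → 800 m (dry, 9.8°C/km): ΔT = -9.8 × 0.6 = -5.88°C → T = 18.42°C
  800 → 1200 m (saturated, 6.2°C/km): ΔT = -6.2 × 0.4 = -2.48°C → T = 15.94°C
Environment:
  200 → 800 m (environment, lower layer, 8.5°C/km): ΔT = -8.5 × 0.6 = -5.1°C → T = 19.2°C
  800 → 1200 m (environment, upper layer, 9.5°C/km): ΔT = -9.5 × 0.4 = -3.8°C → T = 15.4°C
T_parcel − T_env = 15.94 − 15.4 = +0.54°C

+0.54°C (parcel warmer than environment)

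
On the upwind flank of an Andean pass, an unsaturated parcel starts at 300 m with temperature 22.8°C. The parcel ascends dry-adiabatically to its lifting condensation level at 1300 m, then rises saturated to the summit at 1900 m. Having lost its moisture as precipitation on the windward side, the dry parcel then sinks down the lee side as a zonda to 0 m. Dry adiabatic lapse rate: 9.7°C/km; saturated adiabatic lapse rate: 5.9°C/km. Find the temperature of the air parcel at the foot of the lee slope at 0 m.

Dry to 1300 m: -9.7 × 1 km = -9.7°C, so T = 13.1°C.
Saturated to 1900 m: -5.9 × 0.6 km = -3.54°C, so T = 9.56°C.
Dry descent to 0 m: +9.7 × 1.9 km = +18.43°C, so T = 27.99°C.

27.99°C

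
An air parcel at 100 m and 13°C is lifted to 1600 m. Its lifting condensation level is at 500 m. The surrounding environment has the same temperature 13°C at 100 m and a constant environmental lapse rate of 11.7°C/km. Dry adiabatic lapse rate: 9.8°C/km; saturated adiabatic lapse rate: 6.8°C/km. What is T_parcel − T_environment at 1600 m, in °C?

+6.15°C (parcel warmer than environment)

Parcel:
  100 → 500 m (dry, 9.8°C/km): ΔT = -9.8 × 0.4 = -3.92°C → T = 9.08°C
  500 → 1600 m (saturated, 6.8°C/km): ΔT = -6.8 × 1.1 = -7.48°C → T = 1.6°C
Environment:
  100 → 1600 m (environment, 11.7°C/km): ΔT = -11.7 × 1.5 = -17.55°C → T = -4.55°C
T_parcel − T_env = 1.6 − (-4.55) = +6.15°C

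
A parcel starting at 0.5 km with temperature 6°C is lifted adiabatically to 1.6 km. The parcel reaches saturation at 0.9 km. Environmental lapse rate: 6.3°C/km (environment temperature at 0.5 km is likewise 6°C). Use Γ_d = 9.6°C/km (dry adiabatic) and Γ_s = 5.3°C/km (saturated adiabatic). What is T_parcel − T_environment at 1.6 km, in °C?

Parcel:
  500 → 900 m (dry, 9.6°C/km): ΔT = -9.6 × 0.4 = -3.84°C → T = 2.16°C
  900 → 1600 m (saturated, 5.3°C/km): ΔT = -5.3 × 0.7 = -3.71°C → T = -1.55°C
Environment:
  500 → 1600 m (environment, 6.3°C/km): ΔT = -6.3 × 1.1 = -6.93°C → T = -0.93°C
T_parcel − T_env = -1.55 − (-0.93) = -0.62°C

-0.62°C (parcel cooler than environment)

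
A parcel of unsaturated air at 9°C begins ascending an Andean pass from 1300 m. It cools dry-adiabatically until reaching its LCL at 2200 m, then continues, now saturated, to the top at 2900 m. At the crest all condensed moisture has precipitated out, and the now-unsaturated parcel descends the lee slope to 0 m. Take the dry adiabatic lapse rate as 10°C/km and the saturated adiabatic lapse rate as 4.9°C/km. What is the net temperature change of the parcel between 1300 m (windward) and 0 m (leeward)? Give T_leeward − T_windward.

+16.57°C

From 1300 m to 2200 m (dry): cools by 10 × 0.9 = 9°C, giving 0°C.
From 2200 m to 2900 m (saturated): cools by 4.9 × 0.7 = 3.43°C, giving -3.43°C.
From 2900 m to 0 m (dry descent): warms by 10 × 2.9 = 29°C, giving 25.57°C.
Net change vs windward start: 25.57 − 9 = +16.57°C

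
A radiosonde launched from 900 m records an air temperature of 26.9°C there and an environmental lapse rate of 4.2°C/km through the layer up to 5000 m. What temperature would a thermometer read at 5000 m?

9.68°C

900–5000 m, environmental: Δz = 4.1 km ⇒ ΔT = -17.22°C; T = 9.68°C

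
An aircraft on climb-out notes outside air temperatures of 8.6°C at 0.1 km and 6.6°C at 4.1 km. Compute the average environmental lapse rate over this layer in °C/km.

Γ = −ΔT/Δz = (8.6 − 6.6) / (4100 − 100) m
  = 2°C / 4 km = 0.5°C/km

0.5°C/km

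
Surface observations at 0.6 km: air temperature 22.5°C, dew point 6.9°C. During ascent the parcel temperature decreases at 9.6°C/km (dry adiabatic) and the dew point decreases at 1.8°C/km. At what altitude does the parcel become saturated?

2.6 km

T and T_d converge at 9.6 − 1.8 = 7.8°C per km
Height above start = (22.5 − 6.9) / 7.8 = 2 km
LCL altitude = 600 m + 2000 m = 2600 m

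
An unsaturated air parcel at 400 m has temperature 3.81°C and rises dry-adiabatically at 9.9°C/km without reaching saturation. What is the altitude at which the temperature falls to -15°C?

2300 m

Height above start = (3.81 − (-15)) / 9.9 = 1.9 km
Altitude = 400 m + 1900 m = 2300 m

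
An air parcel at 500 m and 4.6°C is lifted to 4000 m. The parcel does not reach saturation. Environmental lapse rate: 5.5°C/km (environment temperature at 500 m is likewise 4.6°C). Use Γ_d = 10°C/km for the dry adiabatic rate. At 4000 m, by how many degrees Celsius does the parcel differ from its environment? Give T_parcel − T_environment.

-15.75°C (parcel cooler than environment)

Parcel:
  500–4000 m, dry: Δz = 3.5 km ⇒ ΔT = -35°C; T = -30.4°C
Environment:
  500–4000 m, environment: Δz = 3.5 km ⇒ ΔT = -19.25°C; T = -14.65°C
T_parcel − T_env = -30.4 − (-14.65) = -15.75°C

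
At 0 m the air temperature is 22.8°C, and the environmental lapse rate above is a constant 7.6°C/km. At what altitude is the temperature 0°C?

Height above start = (22.8 − 0) / 7.6 = 3 km
Altitude = 0 m + 3000 m = 3000 m

3000 m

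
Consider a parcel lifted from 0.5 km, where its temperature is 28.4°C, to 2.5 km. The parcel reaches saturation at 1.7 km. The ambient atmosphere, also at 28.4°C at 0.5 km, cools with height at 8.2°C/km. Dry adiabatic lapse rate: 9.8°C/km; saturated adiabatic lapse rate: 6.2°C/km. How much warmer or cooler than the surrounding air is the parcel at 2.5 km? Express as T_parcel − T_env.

-0.32°C (parcel cooler than environment)

Parcel:
  500 → 1700 m (dry, 9.8°C/km): ΔT = -9.8 × 1.2 = -11.76°C → T = 16.64°C
  1700 → 2500 m (saturated, 6.2°C/km): ΔT = -6.2 × 0.8 = -4.96°C → T = 11.68°C
Environment:
  500 → 2500 m (environment, 8.2°C/km): ΔT = -8.2 × 2 = -16.4°C → T = 12°C
T_parcel − T_env = 11.68 − 12 = -0.32°C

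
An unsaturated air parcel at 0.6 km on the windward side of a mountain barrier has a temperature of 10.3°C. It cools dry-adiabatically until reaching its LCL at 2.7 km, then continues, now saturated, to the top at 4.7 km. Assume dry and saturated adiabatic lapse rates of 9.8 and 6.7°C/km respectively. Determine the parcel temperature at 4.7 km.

-23.68°C

600–2700 m, dry: Δz = 2.1 km ⇒ ΔT = -20.58°C; T = -10.28°C
2700–4700 m, saturated: Δz = 2 km ⇒ ΔT = -13.4°C; T = -23.68°C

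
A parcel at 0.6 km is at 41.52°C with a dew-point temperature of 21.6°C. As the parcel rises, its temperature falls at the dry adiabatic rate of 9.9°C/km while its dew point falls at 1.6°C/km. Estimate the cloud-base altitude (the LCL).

T and T_d converge at 9.9 − 1.6 = 8.3°C per km
Height above start = (41.52 − 21.6) / 8.3 = 2.4 km
LCL altitude = 600 m + 2400 m = 3000 m

3 km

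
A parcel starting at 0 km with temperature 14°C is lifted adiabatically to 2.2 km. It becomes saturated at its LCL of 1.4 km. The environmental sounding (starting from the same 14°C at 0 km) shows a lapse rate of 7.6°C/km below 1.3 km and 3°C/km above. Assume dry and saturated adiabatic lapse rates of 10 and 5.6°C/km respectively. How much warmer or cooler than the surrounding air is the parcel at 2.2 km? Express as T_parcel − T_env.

Parcel:
  From 0 m to 1400 m (dry): cools by 10 × 1.4 = 14°C, giving 0°C.
  From 1400 m to 2200 m (saturated): cools by 5.6 × 0.8 = 4.48°C, giving -4.48°C.
Environment:
  From 0 m to 1300 m (environment, lower layer): cools by 7.6 × 1.3 = 9.88°C, giving 4.12°C.
  From 1300 m to 2200 m (environment, upper layer): cools by 3 × 0.9 = 2.7°C, giving 1.42°C.
T_parcel − T_env = -4.48 − 1.42 = -5.9°C

-5.9°C (parcel cooler than environment)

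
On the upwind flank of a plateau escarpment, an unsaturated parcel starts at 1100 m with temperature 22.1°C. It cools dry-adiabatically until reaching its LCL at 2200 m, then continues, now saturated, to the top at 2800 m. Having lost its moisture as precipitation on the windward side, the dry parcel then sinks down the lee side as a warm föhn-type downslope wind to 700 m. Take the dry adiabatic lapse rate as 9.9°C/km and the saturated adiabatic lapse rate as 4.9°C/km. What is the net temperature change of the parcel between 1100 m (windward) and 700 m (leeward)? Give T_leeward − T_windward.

+6.96°C

From 1100 m to 2200 m (dry): cools by 9.9 × 1.1 = 10.89°C, giving 11.21°C.
From 2200 m to 2800 m (saturated): cools by 4.9 × 0.6 = 2.94°C, giving 8.27°C.
From 2800 m to 700 m (dry descent): warms by 9.9 × 2.1 = 20.79°C, giving 29.06°C.
Net change vs windward start: 29.06 − 22.1 = +6.96°C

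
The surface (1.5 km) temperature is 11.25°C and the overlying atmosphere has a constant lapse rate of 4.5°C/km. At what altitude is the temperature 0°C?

Height above start = (11.25 − 0) / 4.5 = 2.5 km
Altitude = 1500 m + 2500 m = 4000 m

4 km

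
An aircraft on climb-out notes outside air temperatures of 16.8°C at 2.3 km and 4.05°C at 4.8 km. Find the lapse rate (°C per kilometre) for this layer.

Γ = −ΔT/Δz = (16.8 − 4.05) / (4800 − 2300) m
  = 12.75°C / 2.5 km = 5.1°C/km

5.1°C/km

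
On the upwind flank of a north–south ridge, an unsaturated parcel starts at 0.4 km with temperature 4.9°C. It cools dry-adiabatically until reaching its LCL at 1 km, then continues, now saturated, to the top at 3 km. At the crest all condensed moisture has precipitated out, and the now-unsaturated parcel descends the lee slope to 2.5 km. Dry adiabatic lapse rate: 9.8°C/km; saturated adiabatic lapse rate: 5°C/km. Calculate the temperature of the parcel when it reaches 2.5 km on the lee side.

From 400 m to 1000 m (dry): cools by 9.8 × 0.6 = 5.88°C, giving -0.98°C.
From 1000 m to 3000 m (saturated): cools by 5 × 2 = 10°C, giving -10.98°C.
From 3000 m to 2500 m (dry descent): warms by 9.8 × 0.5 = 4.9°C, giving -6.08°C.

-6.08°C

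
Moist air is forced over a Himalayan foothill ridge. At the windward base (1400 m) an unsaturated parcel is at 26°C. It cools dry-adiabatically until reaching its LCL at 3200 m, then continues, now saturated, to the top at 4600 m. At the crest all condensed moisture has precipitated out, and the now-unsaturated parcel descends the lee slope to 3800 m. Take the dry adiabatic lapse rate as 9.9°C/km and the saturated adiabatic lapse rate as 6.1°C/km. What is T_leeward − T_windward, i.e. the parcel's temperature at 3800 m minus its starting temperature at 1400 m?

1400–3200 m, dry: Δz = 1.8 km ⇒ ΔT = -17.82°C; T = 8.18°C
3200–4600 m, saturated: Δz = 1.4 km ⇒ ΔT = -8.54°C; T = -0.36°C
4600–3800 m, dry descent: Δz = 0.8 km ⇒ ΔT = +7.92°C; T = 7.56°C
Net change vs windward start: 7.56 − 26 = -18.44°C

-18.44°C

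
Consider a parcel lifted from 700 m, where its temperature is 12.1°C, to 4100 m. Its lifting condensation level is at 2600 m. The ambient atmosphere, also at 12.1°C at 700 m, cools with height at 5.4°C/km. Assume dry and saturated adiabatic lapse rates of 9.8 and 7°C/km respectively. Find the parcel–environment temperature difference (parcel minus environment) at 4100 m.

Parcel:
  700–2600 m, dry: Δz = 1.9 km ⇒ ΔT = -18.62°C; T = -6.52°C
  2600–4100 m, saturated: Δz = 1.5 km ⇒ ΔT = -10.5°C; T = -17.02°C
Environment:
  700–4100 m, environment: Δz = 3.4 km ⇒ ΔT = -18.36°C; T = -6.26°C
T_parcel − T_env = -17.02 − (-6.26) = -10.76°C

-10.76°C (parcel cooler than environment)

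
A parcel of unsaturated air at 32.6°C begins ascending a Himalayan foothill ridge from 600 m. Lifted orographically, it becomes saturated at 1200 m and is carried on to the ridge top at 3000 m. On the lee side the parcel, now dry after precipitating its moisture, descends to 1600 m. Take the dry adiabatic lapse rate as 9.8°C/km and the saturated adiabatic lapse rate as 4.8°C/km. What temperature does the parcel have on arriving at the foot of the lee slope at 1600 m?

31.8°C

Dry to 1200 m: -9.8 × 0.6 km = -5.88°C, so T = 26.72°C.
Saturated to 3000 m: -4.8 × 1.8 km = -8.64°C, so T = 18.08°C.
Dry descent to 1600 m: +9.8 × 1.4 km = +13.72°C, so T = 31.8°C.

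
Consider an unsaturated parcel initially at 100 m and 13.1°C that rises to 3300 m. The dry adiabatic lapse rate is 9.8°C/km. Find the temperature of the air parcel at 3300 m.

-18.26°C

100–3300 m, dry adiabatic: Δz = 3.2 km ⇒ ΔT = -31.36°C; T = -18.26°C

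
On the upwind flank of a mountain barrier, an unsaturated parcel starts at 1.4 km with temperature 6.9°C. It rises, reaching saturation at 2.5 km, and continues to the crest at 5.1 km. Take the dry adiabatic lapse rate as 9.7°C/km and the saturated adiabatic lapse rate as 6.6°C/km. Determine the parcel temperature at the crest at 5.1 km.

-20.93°C

1400 → 2500 m (dry, 9.7°C/km): ΔT = -9.7 × 1.1 = -10.67°C → T = -3.77°C
2500 → 5100 m (saturated, 6.6°C/km): ΔT = -6.6 × 2.6 = -17.16°C → T = -20.93°C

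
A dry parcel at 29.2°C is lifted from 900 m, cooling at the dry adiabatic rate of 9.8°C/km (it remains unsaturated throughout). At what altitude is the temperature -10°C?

4900 m

Height above start = (29.2 − (-10)) / 9.8 = 4 km
Altitude = 900 m + 4000 m = 4900 m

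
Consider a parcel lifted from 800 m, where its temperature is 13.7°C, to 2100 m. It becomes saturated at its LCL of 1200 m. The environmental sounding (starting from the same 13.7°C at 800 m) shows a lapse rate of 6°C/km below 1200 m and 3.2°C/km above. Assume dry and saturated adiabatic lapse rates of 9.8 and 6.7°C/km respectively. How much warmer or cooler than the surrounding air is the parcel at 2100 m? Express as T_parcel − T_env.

Parcel:
  From 800 m to 1200 m (dry): cools by 9.8 × 0.4 = 3.92°C, giving 9.78°C.
  From 1200 m to 2100 m (saturated): cools by 6.7 × 0.9 = 6.03°C, giving 3.75°C.
Environment:
  From 800 m to 1200 m (environment, lower layer): cools by 6 × 0.4 = 2.4°C, giving 11.3°C.
  From 1200 m to 2100 m (environment, upper layer): cools by 3.2 × 0.9 = 2.88°C, giving 8.42°C.
T_parcel − T_env = 3.75 − 8.42 = -4.67°C

-4.67°C (parcel cooler than environment)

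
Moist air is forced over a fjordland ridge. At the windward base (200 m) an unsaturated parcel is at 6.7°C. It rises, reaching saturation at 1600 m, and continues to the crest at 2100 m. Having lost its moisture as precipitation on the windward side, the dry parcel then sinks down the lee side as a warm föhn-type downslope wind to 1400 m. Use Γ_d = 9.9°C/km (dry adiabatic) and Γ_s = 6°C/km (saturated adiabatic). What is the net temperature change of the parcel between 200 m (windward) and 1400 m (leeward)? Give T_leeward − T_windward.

-9.93°C

200 → 1600 m (dry, 9.9°C/km): ΔT = -9.9 × 1.4 = -13.86°C → T = -7.16°C
1600 → 2100 m (saturated, 6°C/km): ΔT = -6 × 0.5 = -3°C → T = -10.16°C
2100 → 1400 m (dry descent, 9.9°C/km): ΔT = +9.9 × 0.7 = +6.93°C → T = -3.23°C
Net change vs windward start: -3.23 − 6.7 = -9.93°C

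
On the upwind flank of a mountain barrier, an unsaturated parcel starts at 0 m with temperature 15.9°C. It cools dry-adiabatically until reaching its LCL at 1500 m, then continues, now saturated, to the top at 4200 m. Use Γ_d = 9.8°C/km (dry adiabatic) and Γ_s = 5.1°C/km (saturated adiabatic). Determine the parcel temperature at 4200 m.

From 0 m to 1500 m (dry): cools by 9.8 × 1.5 = 14.7°C, giving 1.2°C.
From 1500 m to 4200 m (saturated): cools by 5.1 × 2.7 = 13.77°C, giving -12.57°C.

-12.57°C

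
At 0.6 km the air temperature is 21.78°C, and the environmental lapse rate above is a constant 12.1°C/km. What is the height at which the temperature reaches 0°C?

2.4 km

Height above start = (21.78 − 0) / 12.1 = 1.8 km
Altitude = 600 m + 1800 m = 2400 m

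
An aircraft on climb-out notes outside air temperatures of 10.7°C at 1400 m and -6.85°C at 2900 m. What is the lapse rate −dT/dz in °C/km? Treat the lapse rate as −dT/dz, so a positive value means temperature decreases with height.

Γ = −ΔT/Δz = (10.7 − (-6.85)) / (2900 − 1400) m
  = 17.55°C / 1.5 km = 11.7°C/km

11.7°C/km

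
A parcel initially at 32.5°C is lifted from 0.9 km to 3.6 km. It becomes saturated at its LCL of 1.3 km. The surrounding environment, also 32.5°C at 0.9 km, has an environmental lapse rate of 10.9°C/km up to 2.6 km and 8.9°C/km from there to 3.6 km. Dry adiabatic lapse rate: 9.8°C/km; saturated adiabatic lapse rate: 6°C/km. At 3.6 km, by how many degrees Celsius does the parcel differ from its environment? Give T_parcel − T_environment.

Parcel:
  900–1300 m, dry: Δz = 0.4 km ⇒ ΔT = -3.92°C; T = 28.58°C
  1300–3600 m, saturated: Δz = 2.3 km ⇒ ΔT = -13.8°C; T = 14.78°C
Environment:
  900–2600 m, environment, lower layer: Δz = 1.7 km ⇒ ΔT = -18.53°C; T = 13.97°C
  2600–3600 m, environment, upper layer: Δz = 1 km ⇒ ΔT = -8.9°C; T = 5.07°C
T_parcel − T_env = 14.78 − 5.07 = +9.71°C

+9.71°C (parcel warmer than environment)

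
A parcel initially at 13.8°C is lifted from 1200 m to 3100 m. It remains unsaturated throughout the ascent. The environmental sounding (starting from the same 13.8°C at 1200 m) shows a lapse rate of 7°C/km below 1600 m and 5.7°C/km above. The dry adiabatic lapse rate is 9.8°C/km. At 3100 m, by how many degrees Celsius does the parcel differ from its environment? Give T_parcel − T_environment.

Parcel:
  1200 → 3100 m (dry, 9.8°C/km): ΔT = -9.8 × 1.9 = -18.62°C → T = -4.82°C
Environment:
  1200 → 1600 m (environment, lower layer, 7°C/km): ΔT = -7 × 0.4 = -2.8°C → T = 11°C
  1600 → 3100 m (environment, upper layer, 5.7°C/km): ΔT = -5.7 × 1.5 = -8.55°C → T = 2.45°C
T_parcel − T_env = -4.82 − 2.45 = -7.27°C

-7.27°C (parcel cooler than environment)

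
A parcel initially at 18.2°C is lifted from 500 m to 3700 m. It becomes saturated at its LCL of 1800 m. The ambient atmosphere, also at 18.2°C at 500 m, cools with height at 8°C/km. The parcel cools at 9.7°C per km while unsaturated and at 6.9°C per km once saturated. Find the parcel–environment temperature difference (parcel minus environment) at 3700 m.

Parcel:
  500–1800 m, dry: Δz = 1.3 km ⇒ ΔT = -12.61°C; T = 5.59°C
  1800–3700 m, saturated: Δz = 1.9 km ⇒ ΔT = -13.11°C; T = -7.52°C
Environment:
  500–3700 m, environment: Δz = 3.2 km ⇒ ΔT = -25.6°C; T = -7.4°C
T_parcel − T_env = -7.52 − (-7.4) = -0.12°C

-0.12°C (parcel cooler than environment)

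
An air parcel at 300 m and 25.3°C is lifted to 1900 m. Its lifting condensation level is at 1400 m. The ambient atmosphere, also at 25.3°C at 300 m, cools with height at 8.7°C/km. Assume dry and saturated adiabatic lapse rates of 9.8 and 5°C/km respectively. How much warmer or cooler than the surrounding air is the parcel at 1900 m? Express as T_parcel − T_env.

Parcel:
  300 → 1400 m (dry, 9.8°C/km): ΔT = -9.8 × 1.1 = -10.78°C → T = 14.52°C
  1400 → 1900 m (saturated, 5°C/km): ΔT = -5 × 0.5 = -2.5°C → T = 12.02°C
Environment:
  300 → 1900 m (environment, 8.7°C/km): ΔT = -8.7 × 1.6 = -13.92°C → T = 11.38°C
T_parcel − T_env = 12.02 − 11.38 = +0.64°C

+0.64°C (parcel warmer than environment)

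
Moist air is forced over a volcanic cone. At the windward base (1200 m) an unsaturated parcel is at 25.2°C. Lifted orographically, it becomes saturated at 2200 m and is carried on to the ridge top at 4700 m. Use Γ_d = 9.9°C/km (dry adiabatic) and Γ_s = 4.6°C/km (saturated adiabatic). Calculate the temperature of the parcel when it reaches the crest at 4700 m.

1200 → 2200 m (dry, 9.9°C/km): ΔT = -9.9 × 1 = -9.9°C → T = 15.3°C
2200 → 4700 m (saturated, 4.6°C/km): ΔT = -4.6 × 2.5 = -11.5°C → T = 3.8°C

3.8°C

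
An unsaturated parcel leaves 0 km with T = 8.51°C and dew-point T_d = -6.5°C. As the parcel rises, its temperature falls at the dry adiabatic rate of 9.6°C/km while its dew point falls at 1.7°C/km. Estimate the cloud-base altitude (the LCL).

1.9 km

T and T_d converge at 9.6 − 1.7 = 7.9°C per km
Height above start = (8.51 − (-6.5)) / 7.9 = 1.9 km
LCL altitude = 0 m + 1900 m = 1900 m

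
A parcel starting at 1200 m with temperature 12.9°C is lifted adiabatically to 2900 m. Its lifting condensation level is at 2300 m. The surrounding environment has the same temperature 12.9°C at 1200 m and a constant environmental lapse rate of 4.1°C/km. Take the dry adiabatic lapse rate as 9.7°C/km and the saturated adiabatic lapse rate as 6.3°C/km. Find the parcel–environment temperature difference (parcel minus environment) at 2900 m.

-7.48°C (parcel cooler than environment)

Parcel:
  1200 → 2300 m (dry, 9.7°C/km): ΔT = -9.7 × 1.1 = -10.67°C → T = 2.23°C
  2300 → 2900 m (saturated, 6.3°C/km): ΔT = -6.3 × 0.6 = -3.78°C → T = -1.55°C
Environment:
  1200 → 2900 m (environment, 4.1°C/km): ΔT = -4.1 × 1.7 = -6.97°C → T = 5.93°C
T_parcel − T_env = -1.55 − 5.93 = -7.48°C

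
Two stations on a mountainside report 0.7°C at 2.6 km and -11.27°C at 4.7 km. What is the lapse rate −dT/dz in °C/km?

Γ = −ΔT/Δz = (0.7 − (-11.27)) / (4700 − 2600) m
  = 11.97°C / 2.1 km = 5.7°C/km

5.7°C/km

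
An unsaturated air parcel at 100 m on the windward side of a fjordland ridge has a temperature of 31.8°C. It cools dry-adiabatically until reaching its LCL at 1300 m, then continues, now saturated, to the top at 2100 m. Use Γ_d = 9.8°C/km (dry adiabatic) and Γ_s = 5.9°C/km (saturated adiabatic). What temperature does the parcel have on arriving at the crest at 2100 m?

100–1300 m, dry: Δz = 1.2 km ⇒ ΔT = -11.76°C; T = 20.04°C
1300–2100 m, saturated: Δz = 0.8 km ⇒ ΔT = -4.72°C; T = 15.32°C

15.32°C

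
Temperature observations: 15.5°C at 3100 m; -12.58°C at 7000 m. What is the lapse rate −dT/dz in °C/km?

7.2°C/km

Γ = −ΔT/Δz = (15.5 − (-12.58)) / (7000 − 3100) m
  = 28.08°C / 3.9 km = 7.2°C/km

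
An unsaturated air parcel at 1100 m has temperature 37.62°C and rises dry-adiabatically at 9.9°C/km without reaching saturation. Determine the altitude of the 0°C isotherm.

Height above start = (37.62 − 0) / 9.9 = 3.8 km
Altitude = 1100 m + 3800 m = 4900 m

4900 m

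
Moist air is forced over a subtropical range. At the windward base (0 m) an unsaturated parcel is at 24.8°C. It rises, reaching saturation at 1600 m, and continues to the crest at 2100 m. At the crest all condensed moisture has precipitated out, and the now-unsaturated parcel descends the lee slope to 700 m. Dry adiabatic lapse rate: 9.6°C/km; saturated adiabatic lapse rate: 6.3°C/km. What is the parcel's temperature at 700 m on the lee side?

From 0 m to 1600 m (dry): cools by 9.6 × 1.6 = 15.36°C, giving 9.44°C.
From 1600 m to 2100 m (saturated): cools by 6.3 × 0.5 = 3.15°C, giving 6.29°C.
From 2100 m to 700 m (dry descent): warms by 9.6 × 1.4 = 13.44°C, giving 19.73°C.

19.73°C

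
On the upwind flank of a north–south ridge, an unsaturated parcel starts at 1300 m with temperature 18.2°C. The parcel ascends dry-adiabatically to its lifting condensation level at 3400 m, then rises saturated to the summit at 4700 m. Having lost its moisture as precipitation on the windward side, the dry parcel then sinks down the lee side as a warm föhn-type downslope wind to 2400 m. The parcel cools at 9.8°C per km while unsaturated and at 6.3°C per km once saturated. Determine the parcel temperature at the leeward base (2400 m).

Dry to 3400 m: -9.8 × 2.1 km = -20.58°C, so T = -2.38°C.
Saturated to 4700 m: -6.3 × 1.3 km = -8.19°C, so T = -10.57°C.
Dry descent to 2400 m: +9.8 × 2.3 km = +22.54°C, so T = 11.97°C.

11.97°C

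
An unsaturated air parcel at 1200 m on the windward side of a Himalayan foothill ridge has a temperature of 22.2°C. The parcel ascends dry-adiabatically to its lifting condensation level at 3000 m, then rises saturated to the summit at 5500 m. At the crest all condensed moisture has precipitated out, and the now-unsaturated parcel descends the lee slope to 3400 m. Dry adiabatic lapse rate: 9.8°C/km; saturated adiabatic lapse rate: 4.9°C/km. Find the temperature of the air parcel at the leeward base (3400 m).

12.89°C

Dry to 3000 m: -9.8 × 1.8 km = -17.64°C, so T = 4.56°C.
Saturated to 5500 m: -4.9 × 2.5 km = -12.25°C, so T = -7.69°C.
Dry descent to 3400 m: +9.8 × 2.1 km = +20.58°C, so T = 12.89°C.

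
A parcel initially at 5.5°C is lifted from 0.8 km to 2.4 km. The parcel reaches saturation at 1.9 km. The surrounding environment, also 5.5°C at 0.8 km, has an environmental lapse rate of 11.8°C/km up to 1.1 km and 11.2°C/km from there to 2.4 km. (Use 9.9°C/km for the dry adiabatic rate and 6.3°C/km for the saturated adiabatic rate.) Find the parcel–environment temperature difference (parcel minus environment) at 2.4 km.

+4.06°C (parcel warmer than environment)

Parcel:
  800–1900 m, dry: Δz = 1.1 km ⇒ ΔT = -10.89°C; T = -5.39°C
  1900–2400 m, saturated: Δz = 0.5 km ⇒ ΔT = -3.15°C; T = -8.54°C
Environment:
  800–1100 m, environment, lower layer: Δz = 0.3 km ⇒ ΔT = -3.54°C; T = 1.96°C
  1100–2400 m, environment, upper layer: Δz = 1.3 km ⇒ ΔT = -14.56°C; T = -12.6°C
T_parcel − T_env = -8.54 − (-12.6) = +4.06°C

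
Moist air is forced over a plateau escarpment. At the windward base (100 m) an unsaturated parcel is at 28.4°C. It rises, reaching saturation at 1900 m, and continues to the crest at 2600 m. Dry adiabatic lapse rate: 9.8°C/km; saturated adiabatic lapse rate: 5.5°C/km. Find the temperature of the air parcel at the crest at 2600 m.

100–1900 m, dry: Δz = 1.8 km ⇒ ΔT = -17.64°C; T = 10.76°C
1900–2600 m, saturated: Δz = 0.7 km ⇒ ΔT = -3.85°C; T = 6.91°C

6.91°C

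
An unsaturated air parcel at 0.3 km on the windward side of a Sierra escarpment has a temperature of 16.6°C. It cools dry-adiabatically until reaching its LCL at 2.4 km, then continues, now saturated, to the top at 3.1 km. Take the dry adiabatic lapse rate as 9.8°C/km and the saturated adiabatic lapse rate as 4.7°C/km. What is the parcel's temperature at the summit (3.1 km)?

-7.27°C

Dry to 2400 m: -9.8 × 2.1 km = -20.58°C, so T = -3.98°C.
Saturated to 3100 m: -4.7 × 0.7 km = -3.29°C, so T = -7.27°C.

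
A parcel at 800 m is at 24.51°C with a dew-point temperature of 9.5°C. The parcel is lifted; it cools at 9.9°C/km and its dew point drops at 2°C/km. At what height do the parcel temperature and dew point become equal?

2700 m

T and T_d converge at 9.9 − 2 = 7.9°C per km
Height above start = (24.51 − 9.5) / 7.9 = 1.9 km
LCL altitude = 800 m + 1900 m = 2700 m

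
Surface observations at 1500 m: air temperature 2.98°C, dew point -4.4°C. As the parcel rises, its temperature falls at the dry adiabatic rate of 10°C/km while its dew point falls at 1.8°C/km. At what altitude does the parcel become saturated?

2400 m

T and T_d converge at 10 − 1.8 = 8.2°C per km
Height above start = (2.98 − (-4.4)) / 8.2 = 0.9 km
LCL altitude = 1500 m + 900 m = 2400 m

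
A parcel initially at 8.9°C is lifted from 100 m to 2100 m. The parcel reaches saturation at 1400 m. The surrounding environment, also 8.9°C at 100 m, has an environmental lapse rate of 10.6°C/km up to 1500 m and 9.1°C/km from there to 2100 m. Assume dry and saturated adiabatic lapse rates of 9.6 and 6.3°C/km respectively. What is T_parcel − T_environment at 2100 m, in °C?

+3.41°C (parcel warmer than environment)

Parcel:
  From 100 m to 1400 m (dry): cools by 9.6 × 1.3 = 12.48°C, giving -3.58°C.
  From 1400 m to 2100 m (saturated): cools by 6.3 × 0.7 = 4.41°C, giving -7.99°C.
Environment:
  From 100 m to 1500 m (environment, lower layer): cools by 10.6 × 1.4 = 14.84°C, giving -5.94°C.
  From 1500 m to 2100 m (environment, upper layer): cools by 9.1 × 0.6 = 5.46°C, giving -11.4°C.
T_parcel − T_env = -7.99 − (-11.4) = +3.41°C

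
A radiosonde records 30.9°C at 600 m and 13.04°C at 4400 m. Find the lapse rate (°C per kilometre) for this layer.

4.7°C/km

Γ = −ΔT/Δz = (30.9 − 13.04) / (4400 − 600) m
  = 17.86°C / 3.8 km = 4.7°C/km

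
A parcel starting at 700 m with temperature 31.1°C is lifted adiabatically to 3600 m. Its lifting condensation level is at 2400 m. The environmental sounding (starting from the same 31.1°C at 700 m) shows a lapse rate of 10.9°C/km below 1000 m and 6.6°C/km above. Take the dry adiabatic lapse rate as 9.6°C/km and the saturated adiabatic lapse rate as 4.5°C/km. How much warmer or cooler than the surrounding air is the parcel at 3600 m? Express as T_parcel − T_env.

-1.29°C (parcel cooler than environment)

Parcel:
  From 700 m to 2400 m (dry): cools by 9.6 × 1.7 = 16.32°C, giving 14.78°C.
  From 2400 m to 3600 m (saturated): cools by 4.5 × 1.2 = 5.4°C, giving 9.38°C.
Environment:
  From 700 m to 1000 m (environment, lower layer): cools by 10.9 × 0.3 = 3.27°C, giving 27.83°C.
  From 1000 m to 3600 m (environment, upper layer): cools by 6.6 × 2.6 = 17.16°C, giving 10.67°C.
T_parcel − T_env = 9.38 − 10.67 = -1.29°C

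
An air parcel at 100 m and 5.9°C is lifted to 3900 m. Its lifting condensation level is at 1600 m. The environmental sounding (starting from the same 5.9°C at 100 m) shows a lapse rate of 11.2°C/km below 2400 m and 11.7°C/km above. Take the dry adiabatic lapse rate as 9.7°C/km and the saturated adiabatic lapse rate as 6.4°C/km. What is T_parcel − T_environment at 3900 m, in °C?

Parcel:
  From 100 m to 1600 m (dry): cools by 9.7 × 1.5 = 14.55°C, giving -8.65°C.
  From 1600 m to 3900 m (saturated): cools by 6.4 × 2.3 = 14.72°C, giving -23.37°C.
Environment:
  From 100 m to 2400 m (environment, lower layer): cools by 11.2 × 2.3 = 25.76°C, giving -19.86°C.
  From 2400 m to 3900 m (environment, upper layer): cools by 11.7 × 1.5 = 17.55°C, giving -37.41°C.
T_parcel − T_env = -23.37 − (-37.41) = +14.04°C

+14.04°C (parcel warmer than environment)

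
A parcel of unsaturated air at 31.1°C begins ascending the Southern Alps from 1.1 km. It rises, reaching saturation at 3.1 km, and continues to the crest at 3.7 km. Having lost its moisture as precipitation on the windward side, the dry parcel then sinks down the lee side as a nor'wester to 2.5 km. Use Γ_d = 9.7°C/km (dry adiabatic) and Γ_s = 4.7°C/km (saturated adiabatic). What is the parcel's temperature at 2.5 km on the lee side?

20.52°C

From 1100 m to 3100 m (dry): cools by 9.7 × 2 = 19.4°C, giving 11.7°C.
From 3100 m to 3700 m (saturated): cools by 4.7 × 0.6 = 2.82°C, giving 8.88°C.
From 3700 m to 2500 m (dry descent): warms by 9.7 × 1.2 = 11.64°C, giving 20.52°C.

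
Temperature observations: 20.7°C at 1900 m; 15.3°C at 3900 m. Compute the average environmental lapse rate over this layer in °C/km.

2.7°C/km

Γ = −ΔT/Δz = (20.7 − 15.3) / (3900 − 1900) m
  = 5.4°C / 2 km = 2.7°C/km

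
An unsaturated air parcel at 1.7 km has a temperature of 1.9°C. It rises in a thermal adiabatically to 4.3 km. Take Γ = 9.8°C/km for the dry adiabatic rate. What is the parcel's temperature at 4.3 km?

From 1700 m to 4300 m (dry adiabatic): cools by 9.8 × 2.6 = 25.48°C, giving -23.58°C.

-23.58°C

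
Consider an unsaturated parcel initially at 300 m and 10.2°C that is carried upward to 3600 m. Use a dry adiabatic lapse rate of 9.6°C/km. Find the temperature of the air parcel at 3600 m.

-21.48°C

300–3600 m, dry adiabatic: Δz = 3.3 km ⇒ ΔT = -31.68°C; T = -21.48°C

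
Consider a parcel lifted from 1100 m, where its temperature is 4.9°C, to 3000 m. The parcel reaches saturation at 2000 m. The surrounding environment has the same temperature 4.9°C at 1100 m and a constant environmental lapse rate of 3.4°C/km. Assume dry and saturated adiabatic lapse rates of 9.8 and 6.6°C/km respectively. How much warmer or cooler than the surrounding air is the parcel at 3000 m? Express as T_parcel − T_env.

-8.96°C (parcel cooler than environment)

Parcel:
  1100 → 2000 m (dry, 9.8°C/km): ΔT = -9.8 × 0.9 = -8.82°C → T = -3.92°C
  2000 → 3000 m (saturated, 6.6°C/km): ΔT = -6.6 × 1 = -6.6°C → T = -10.52°C
Environment:
  1100 → 3000 m (environment, 3.4°C/km): ΔT = -3.4 × 1.9 = -6.46°C → T = -1.56°C
T_parcel − T_env = -10.52 − (-1.56) = -8.96°C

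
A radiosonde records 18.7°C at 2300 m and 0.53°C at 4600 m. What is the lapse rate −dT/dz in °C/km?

Γ = −ΔT/Δz = (18.7 − 0.53) / (4600 − 2300) m
  = 18.17°C / 2.3 km = 7.9°C/km

7.9°C/km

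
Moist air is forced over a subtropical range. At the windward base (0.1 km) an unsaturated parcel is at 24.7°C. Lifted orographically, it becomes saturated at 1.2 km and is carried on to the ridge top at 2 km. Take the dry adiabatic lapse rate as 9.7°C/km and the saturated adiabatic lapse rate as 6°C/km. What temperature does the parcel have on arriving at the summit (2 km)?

Dry to 1200 m: -9.7 × 1.1 km = -10.67°C, so T = 14.03°C.
Saturated to 2000 m: -6 × 0.8 km = -4.8°C, so T = 9.23°C.

9.23°C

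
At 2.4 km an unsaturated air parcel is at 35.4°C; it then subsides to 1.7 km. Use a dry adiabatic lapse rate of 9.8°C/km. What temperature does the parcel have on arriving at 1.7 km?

42.26°C

Dry adiabatic to 1700 m: +9.8 × 0.7 km = +6.86°C, so T = 42.26°C.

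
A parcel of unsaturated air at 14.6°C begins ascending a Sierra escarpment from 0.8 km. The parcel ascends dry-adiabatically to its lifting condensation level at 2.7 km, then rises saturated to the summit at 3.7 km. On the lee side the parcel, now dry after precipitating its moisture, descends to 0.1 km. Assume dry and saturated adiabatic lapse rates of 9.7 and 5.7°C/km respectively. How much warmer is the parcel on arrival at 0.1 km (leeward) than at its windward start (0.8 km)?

+10.79°C

800 → 2700 m (dry, 9.7°C/km): ΔT = -9.7 × 1.9 = -18.43°C → T = -3.83°C
2700 → 3700 m (saturated, 5.7°C/km): ΔT = -5.7 × 1 = -5.7°C → T = -9.53°C
3700 → 100 m (dry descent, 9.7°C/km): ΔT = +9.7 × 3.6 = +34.92°C → T = 25.39°C
Net change vs windward start: 25.39 − 14.6 = +10.79°C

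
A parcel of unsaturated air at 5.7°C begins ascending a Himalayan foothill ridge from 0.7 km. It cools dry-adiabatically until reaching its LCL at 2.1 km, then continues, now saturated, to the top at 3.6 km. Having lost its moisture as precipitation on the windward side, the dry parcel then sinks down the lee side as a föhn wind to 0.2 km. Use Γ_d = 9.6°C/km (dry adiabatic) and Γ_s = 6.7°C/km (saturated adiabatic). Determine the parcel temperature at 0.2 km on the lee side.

From 700 m to 2100 m (dry): cools by 9.6 × 1.4 = 13.44°C, giving -7.74°C.
From 2100 m to 3600 m (saturated): cools by 6.7 × 1.5 = 10.05°C, giving -17.79°C.
From 3600 m to 200 m (dry descent): warms by 9.6 × 3.4 = 32.64°C, giving 14.85°C.

14.85°C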